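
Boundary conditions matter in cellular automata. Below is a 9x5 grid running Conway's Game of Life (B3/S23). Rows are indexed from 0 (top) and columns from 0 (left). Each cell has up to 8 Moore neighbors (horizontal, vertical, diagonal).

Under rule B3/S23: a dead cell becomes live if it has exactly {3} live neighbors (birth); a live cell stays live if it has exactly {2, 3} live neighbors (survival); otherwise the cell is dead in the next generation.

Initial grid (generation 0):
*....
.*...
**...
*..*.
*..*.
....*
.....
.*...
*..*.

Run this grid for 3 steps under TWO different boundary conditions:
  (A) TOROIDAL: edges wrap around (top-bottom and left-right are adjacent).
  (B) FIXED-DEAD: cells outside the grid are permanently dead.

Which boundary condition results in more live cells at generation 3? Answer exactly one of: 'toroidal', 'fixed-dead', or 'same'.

Under TOROIDAL boundary, generation 3:
*.*.*
.....
..*.*
*....
*****
*...*
.....
*....
.*.**
Population = 17

Under FIXED-DEAD boundary, generation 3:
.*...
*.*..
*.**.
..**.
.....
.....
.....
.....
.....
Population = 8

Comparison: toroidal=17, fixed-dead=8 -> toroidal

Answer: toroidal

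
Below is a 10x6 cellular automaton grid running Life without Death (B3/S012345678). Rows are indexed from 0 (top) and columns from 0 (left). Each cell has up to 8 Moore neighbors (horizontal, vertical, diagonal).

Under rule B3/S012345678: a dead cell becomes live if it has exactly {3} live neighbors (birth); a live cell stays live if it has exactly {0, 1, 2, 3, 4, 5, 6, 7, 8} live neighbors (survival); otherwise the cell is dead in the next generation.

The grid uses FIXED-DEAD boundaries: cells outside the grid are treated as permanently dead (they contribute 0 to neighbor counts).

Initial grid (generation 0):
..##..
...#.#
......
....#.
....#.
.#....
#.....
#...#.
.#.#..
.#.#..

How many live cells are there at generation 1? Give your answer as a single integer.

Answer: 22

Derivation:
Simulating step by step:
Generation 0 (given above): 14 live cells
Generation 1: 22 live cells
..###.
..####
....#.
....#.
....#.
.#....
##....
##..#.
##.##.
.#.#..
Population at generation 1: 22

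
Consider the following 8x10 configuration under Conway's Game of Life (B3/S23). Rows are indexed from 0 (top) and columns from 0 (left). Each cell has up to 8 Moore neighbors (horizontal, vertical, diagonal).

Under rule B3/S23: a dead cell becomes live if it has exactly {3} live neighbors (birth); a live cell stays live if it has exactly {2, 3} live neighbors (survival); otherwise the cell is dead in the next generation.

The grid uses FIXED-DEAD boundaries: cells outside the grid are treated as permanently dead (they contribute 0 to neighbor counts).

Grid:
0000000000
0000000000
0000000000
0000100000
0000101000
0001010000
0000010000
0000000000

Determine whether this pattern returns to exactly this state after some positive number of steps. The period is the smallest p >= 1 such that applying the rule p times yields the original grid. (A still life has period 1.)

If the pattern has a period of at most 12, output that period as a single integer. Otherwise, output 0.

Answer: 2

Derivation:
Simulating and comparing each generation to the original:
Gen 0 (original, given above): 6 live cells
Gen 1: 6 live cells, differs from original
Gen 2: 6 live cells, MATCHES original -> period = 2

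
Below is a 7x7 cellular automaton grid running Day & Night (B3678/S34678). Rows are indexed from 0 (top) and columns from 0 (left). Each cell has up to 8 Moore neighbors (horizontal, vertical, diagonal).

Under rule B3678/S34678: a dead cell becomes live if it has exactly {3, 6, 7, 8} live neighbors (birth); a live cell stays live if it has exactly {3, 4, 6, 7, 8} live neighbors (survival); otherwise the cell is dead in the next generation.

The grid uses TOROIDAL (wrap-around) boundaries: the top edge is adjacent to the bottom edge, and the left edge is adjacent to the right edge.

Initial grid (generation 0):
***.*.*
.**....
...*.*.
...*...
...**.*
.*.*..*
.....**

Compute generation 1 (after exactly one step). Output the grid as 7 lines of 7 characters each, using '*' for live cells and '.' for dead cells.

Answer: ****..*
.**.***
....*..
..**.*.
*..***.
..*...*
*..****

Derivation:
Simulating step by step:
Generation 0 (given above): 18 live cells
Generation 1: 25 live cells
(generation 1 grid is the final answer)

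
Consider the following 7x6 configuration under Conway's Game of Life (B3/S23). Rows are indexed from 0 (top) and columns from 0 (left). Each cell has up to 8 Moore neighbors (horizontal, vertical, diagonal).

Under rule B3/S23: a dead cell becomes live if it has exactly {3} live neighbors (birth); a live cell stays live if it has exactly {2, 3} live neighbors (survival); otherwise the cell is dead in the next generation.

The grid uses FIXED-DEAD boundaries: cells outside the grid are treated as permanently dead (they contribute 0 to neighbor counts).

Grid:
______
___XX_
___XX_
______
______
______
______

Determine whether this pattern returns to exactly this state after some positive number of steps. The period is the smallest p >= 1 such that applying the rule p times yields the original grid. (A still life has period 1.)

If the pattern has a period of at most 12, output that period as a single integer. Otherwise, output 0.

Simulating and comparing each generation to the original:
Gen 0 (original, given above): 4 live cells
Gen 1: 4 live cells, MATCHES original -> period = 1

Answer: 1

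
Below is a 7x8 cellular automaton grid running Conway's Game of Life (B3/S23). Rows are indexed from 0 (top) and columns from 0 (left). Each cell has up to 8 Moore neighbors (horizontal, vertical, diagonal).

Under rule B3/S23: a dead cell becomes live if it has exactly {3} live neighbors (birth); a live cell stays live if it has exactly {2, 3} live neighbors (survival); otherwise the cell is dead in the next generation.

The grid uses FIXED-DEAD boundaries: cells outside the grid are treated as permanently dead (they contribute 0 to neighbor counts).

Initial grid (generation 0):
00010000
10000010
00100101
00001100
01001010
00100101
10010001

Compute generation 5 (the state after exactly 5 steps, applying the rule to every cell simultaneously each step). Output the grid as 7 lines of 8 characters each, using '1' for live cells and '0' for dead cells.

Answer: 00000000
00000100
00000010
00010010
00000010
00100010
00001010

Derivation:
Simulating step by step:
Generation 0 (given above): 17 live cells
Generation 1: 15 live cells
00000000
00000010
00001100
00011000
00011010
01111101
00000010
Generation 2: 12 live cells
00000000
00000100
00011100
00000000
00000010
00100001
00111110
Generation 3: 13 live cells
00000000
00000100
00001100
00001100
00000000
00101001
00111110
Generation 4: 15 live cells
00000000
00001100
00000010
00001100
00011100
00101010
00101110
Generation 5: 9 live cells
(generation 5 grid is the final answer)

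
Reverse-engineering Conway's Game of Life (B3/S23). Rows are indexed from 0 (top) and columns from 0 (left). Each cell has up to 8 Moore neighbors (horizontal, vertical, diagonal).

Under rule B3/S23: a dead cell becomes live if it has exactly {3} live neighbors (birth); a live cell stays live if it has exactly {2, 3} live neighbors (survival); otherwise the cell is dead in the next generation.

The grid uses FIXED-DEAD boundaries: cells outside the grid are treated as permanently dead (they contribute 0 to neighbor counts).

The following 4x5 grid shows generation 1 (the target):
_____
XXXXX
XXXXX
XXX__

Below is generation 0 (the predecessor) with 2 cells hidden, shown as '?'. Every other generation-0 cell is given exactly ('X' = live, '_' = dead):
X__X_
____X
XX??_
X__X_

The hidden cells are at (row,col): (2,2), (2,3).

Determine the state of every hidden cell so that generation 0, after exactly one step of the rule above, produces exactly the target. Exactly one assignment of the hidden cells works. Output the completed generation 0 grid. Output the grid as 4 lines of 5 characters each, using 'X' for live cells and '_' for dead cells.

Answer: X__X_
____X
XX_X_
X__X_

Derivation:
Hidden generation-0 cells (in order): (2,2), (2,3).
A hidden cell only influences target cells in its own 3x3 neighborhood. Try each of the 2^2 = 4 assignments, step the completed generation 0 forward once under B3/S23, and compare with the target:
  (2,2)=_ (2,3)=_ -> step gives (1,2)='_' but target has 'X' -> reject
  (2,2)=_ (2,3)=X -> step reproduces the target at every cell -> ACCEPT
  (2,2)=X (2,3)=_ -> step gives (1,1)='_' but target has 'X' -> reject
  (2,2)=X (2,3)=X -> step gives (1,1)='_' but target has 'X' -> reject
Unique solution: (2,2)=dead, (2,3)=live.
Check: live-neighbor counts of every cell in the completed generation 0:
01112
33332
22323
23312
Applying B3/S23 to generation 0 with these counts gives:
_____
XXXXX
XXXXX
XXX__
which matches the target exactly.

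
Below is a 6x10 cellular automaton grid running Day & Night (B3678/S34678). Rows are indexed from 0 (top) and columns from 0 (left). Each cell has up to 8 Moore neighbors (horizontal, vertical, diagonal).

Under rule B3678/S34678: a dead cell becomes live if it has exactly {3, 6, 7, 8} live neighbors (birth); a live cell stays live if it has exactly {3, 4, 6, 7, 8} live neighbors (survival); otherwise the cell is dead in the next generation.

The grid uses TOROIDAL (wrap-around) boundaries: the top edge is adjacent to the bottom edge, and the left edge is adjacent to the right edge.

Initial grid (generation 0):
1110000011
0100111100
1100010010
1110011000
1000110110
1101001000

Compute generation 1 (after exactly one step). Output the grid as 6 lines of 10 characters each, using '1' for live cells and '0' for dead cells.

Simulating step by step:
Generation 0 (given above): 28 live cells
Generation 1: 24 live cells
(generation 1 grid is the final answer)

Answer: 0011100001
1000011100
1000001001
1000011010
1101110100
0000110001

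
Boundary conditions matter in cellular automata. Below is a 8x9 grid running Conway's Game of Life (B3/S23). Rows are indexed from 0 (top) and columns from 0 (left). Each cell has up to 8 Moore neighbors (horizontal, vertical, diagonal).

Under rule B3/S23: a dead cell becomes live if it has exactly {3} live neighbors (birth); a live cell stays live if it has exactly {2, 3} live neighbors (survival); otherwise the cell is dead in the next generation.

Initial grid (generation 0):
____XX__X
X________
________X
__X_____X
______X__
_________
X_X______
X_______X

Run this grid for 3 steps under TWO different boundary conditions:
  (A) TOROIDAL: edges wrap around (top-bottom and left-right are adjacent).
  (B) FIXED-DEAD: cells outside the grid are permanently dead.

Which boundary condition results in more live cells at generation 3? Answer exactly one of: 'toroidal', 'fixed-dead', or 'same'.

Under TOROIDAL boundary, generation 3:
______XXX
______XX_
_______X_
________X
_________
X________
_X______X
_XX____XX
Population = 14

Under FIXED-DEAD boundary, generation 3:
_________
_________
_________
_________
_________
_________
_________
_________
Population = 0

Comparison: toroidal=14, fixed-dead=0 -> toroidal

Answer: toroidal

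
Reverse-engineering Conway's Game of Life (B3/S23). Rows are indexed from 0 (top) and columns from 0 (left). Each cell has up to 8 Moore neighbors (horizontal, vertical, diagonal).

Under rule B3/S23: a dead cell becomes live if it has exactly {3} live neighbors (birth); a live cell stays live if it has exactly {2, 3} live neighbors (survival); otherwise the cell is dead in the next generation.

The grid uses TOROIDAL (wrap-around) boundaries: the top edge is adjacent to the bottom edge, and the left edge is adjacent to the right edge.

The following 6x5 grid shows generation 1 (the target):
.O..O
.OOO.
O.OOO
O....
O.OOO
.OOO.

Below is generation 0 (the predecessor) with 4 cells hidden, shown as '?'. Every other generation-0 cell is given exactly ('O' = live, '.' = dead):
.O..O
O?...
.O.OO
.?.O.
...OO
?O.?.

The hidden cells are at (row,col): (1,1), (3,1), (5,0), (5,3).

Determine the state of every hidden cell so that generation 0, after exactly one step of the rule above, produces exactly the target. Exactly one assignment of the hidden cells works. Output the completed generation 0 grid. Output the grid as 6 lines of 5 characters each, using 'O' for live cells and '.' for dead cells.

Answer: .O..O
O....
.O.OO
...O.
...OO
OO...

Derivation:
Hidden generation-0 cells (in order): (1,1), (3,1), (5,0), (5,3).
A hidden cell only influences target cells in its own 3x3 neighborhood. Try each of the 2^4 = 16 assignments, step the completed generation 0 forward once under B3/S23, and compare with the target:
  (1,1)=. (3,1)=. (5,0)=. (5,3)=. -> step gives (0,4)='.' but target has 'O' -> reject
  (1,1)=. (3,1)=. (5,0)=. (5,3)=O -> step gives (0,2)='O' but target has '.' -> reject
  (1,1)=. (3,1)=. (5,0)=O (5,3)=. -> step reproduces the target at every cell -> ACCEPT
  (1,1)=. (3,1)=. (5,0)=O (5,3)=O -> step gives (0,2)='O' but target has '.' -> reject
  (1,1)=. (3,1)=O (5,0)=. (5,3)=. -> step gives (0,4)='.' but target has 'O' -> reject
  (1,1)=. (3,1)=O (5,0)=. (5,3)=O -> step gives (0,2)='O' but target has '.' -> reject
  (1,1)=. (3,1)=O (5,0)=O (5,3)=. -> step gives (2,0)='.' but target has 'O' -> reject
  (1,1)=. (3,1)=O (5,0)=O (5,3)=O -> step gives (0,2)='O' but target has '.' -> reject
  (1,1)=O (3,1)=. (5,0)=. (5,3)=. -> step gives (0,2)='O' but target has '.' -> reject
  (1,1)=O (3,1)=. (5,0)=. (5,3)=O -> step gives (1,2)='.' but target has 'O' -> reject
  (1,1)=O (3,1)=. (5,0)=O (5,3)=. -> step gives (0,1)='.' but target has 'O' -> reject
  (1,1)=O (3,1)=. (5,0)=O (5,3)=O -> step gives (0,1)='.' but target has 'O' -> reject
  (1,1)=O (3,1)=O (5,0)=. (5,3)=. -> step gives (0,2)='O' but target has '.' -> reject
  (1,1)=O (3,1)=O (5,0)=. (5,3)=O -> step gives (1,2)='.' but target has 'O' -> reject
  (1,1)=O (3,1)=O (5,0)=O (5,3)=. -> step gives (0,1)='.' but target has 'O' -> reject
  (1,1)=O (3,1)=O (5,0)=O (5,3)=O -> step gives (0,1)='.' but target has 'O' -> reject
Unique solution: (1,1)=dead, (3,1)=dead, (5,0)=live, (5,3)=dead.
Check: live-neighbor counts of every cell in the completed generation 0:
53212
43334
31323
31445
32323
42334
Applying B3/S23 to generation 0 with these counts gives:
.O..O
.OOO.
O.OOO
O....
O.OOO
.OOO.
which matches the target exactly.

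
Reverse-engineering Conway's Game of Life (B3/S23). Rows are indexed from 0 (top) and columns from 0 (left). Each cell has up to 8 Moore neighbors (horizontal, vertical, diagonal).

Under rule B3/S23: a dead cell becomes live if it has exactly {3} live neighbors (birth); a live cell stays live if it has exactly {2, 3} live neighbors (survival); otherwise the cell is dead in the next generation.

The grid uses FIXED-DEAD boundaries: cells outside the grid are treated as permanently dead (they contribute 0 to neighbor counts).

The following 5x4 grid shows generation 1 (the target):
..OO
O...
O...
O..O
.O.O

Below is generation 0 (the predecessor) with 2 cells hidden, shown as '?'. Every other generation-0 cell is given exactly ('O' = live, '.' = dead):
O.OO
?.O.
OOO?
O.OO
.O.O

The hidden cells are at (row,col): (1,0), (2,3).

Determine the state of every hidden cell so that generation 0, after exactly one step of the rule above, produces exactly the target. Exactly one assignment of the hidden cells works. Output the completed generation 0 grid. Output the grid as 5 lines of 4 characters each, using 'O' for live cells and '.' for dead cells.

Hidden generation-0 cells (in order): (1,0), (2,3).
A hidden cell only influences target cells in its own 3x3 neighborhood. Try each of the 2^2 = 4 assignments, step the completed generation 0 forward once under B3/S23, and compare with the target:
  (1,0)=. (2,3)=. -> step gives (0,1)='O' but target has '.' -> reject
  (1,0)=. (2,3)=O -> step gives (0,1)='O' but target has '.' -> reject
  (1,0)=O (2,3)=. -> step reproduces the target at every cell -> ACCEPT
  (1,0)=O (2,3)=O -> step gives (3,3)='.' but target has 'O' -> reject
Unique solution: (1,0)=live, (2,3)=dead.
Check: live-neighbor counts of every cell in the completed generation 0:
1422
3744
3644
3653
2242
Applying B3/S23 to generation 0 with these counts gives:
..OO
O...
O...
O..O
.O.O
which matches the target exactly.

Answer: O.OO
O.O.
OOO.
O.OO
.O.O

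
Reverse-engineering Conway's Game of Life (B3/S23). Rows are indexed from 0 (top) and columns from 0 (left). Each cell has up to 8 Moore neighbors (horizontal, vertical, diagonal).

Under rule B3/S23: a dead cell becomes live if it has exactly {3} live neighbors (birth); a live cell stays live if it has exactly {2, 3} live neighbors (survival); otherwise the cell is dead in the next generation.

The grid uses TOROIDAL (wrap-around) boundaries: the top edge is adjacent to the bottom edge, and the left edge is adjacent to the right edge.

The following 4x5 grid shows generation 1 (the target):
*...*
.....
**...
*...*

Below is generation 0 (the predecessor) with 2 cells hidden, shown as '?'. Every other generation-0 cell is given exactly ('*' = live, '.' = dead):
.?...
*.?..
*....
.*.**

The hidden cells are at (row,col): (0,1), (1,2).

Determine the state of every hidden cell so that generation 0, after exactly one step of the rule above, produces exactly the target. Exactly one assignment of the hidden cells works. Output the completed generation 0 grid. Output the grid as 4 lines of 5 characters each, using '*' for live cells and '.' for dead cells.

Answer: .....
*....
*....
.*.**

Derivation:
Hidden generation-0 cells (in order): (0,1), (1,2).
A hidden cell only influences target cells in its own 3x3 neighborhood. Try each of the 2^2 = 4 assignments, step the completed generation 0 forward once under B3/S23, and compare with the target:
  (0,1)=. (1,2)=. -> step reproduces the target at every cell -> ACCEPT
  (0,1)=. (1,2)=* -> step gives (0,1)='*' but target has '.' -> reject
  (0,1)=* (1,2)=. -> step gives (0,0)='.' but target has '*' -> reject
  (0,1)=* (1,2)=* -> step gives (0,0)='.' but target has '*' -> reject
Unique solution: (0,1)=dead, (1,2)=dead.
Check: live-neighbor counts of every cell in the completed generation 0:
32223
12002
33224
31212
Applying B3/S23 to generation 0 with these counts gives:
*...*
.....
**...
*...*
which matches the target exactly.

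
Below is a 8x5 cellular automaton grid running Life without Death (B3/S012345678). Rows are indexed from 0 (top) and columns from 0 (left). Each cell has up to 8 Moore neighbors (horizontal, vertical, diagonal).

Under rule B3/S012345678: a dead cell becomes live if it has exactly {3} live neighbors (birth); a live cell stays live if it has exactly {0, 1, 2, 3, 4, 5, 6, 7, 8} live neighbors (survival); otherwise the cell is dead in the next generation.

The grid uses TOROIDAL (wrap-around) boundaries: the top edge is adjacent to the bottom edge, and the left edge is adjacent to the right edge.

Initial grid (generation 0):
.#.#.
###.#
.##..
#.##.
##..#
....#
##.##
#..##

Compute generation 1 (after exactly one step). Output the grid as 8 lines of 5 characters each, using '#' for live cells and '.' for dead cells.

Simulating step by step:
Generation 0 (given above): 22 live cells
Generation 1: 25 live cells
(generation 1 grid is the final answer)

Answer: .#.#.
###.#
.##..
#.##.
###.#
..#.#
#####
#..##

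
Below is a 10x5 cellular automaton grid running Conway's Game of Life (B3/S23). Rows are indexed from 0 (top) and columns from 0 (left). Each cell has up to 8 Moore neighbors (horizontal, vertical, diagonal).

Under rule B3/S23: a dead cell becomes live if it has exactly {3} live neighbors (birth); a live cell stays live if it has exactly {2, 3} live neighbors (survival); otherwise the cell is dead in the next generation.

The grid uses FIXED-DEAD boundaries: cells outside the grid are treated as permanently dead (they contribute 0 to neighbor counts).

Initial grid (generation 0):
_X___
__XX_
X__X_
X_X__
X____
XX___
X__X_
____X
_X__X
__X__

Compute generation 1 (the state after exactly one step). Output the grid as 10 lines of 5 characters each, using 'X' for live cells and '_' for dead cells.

Answer: __X__
_XXX_
___X_
X____
X____
XX___
XX___
___XX
___X_
_____

Derivation:
Simulating step by step:
Generation 0 (given above): 16 live cells
Generation 1: 14 live cells
(generation 1 grid is the final answer)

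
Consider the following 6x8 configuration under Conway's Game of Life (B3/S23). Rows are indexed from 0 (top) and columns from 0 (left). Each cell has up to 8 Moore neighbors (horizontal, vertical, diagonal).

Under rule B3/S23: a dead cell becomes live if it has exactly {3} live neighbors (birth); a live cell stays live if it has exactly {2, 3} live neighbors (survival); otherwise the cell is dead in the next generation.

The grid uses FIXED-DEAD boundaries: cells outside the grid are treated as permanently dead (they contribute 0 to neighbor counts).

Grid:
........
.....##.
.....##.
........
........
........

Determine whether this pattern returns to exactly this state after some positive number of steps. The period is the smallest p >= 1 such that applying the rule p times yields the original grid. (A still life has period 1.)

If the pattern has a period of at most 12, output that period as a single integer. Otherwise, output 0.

Simulating and comparing each generation to the original:
Gen 0 (original, given above): 4 live cells
Gen 1: 4 live cells, MATCHES original -> period = 1

Answer: 1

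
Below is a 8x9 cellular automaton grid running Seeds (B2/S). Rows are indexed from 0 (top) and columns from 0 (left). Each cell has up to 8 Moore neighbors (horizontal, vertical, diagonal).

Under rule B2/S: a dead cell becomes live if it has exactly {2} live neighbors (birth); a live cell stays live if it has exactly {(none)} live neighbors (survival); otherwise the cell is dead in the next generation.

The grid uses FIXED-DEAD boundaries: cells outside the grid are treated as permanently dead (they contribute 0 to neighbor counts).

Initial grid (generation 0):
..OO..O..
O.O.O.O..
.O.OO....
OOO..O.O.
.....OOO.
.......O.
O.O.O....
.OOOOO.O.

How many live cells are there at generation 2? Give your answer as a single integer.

Simulating step by step:
Generation 0 (given above): 28 live cells
Generation 1: 16 live cells
....O..O.
.......O.
.......O.
........O
O.O.O....
.O.OO...O
.......OO
O.....O..
Generation 2: 19 live cells
......O.O
.........
......O..
.O.O...O.
.....O.OO
O....O...
OOOOOOO..
........O
Population at generation 2: 19

Answer: 19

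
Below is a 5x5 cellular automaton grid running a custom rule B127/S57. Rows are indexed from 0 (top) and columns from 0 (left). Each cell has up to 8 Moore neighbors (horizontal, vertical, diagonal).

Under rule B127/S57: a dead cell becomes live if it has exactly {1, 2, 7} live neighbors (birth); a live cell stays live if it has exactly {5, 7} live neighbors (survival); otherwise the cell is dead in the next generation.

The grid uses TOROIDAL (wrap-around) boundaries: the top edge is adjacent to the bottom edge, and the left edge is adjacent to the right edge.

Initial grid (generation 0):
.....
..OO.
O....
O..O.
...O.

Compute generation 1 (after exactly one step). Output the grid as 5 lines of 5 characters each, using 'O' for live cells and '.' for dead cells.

Simulating step by step:
Generation 0 (given above): 6 live cells
Generation 1: 10 live cells
(generation 1 grid is the final answer)

Answer: .O..O
OO..O
.....
.OO..
OOO..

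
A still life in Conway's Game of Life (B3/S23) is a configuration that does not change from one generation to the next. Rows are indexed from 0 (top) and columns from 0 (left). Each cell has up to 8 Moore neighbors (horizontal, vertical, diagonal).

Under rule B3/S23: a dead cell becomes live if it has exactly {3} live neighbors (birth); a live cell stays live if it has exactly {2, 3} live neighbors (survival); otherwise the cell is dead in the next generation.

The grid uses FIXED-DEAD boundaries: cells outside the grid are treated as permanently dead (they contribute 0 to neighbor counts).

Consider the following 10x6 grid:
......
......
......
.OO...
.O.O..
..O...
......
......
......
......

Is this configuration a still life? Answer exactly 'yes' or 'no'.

Answer: yes

Derivation:
Compute generation 1 and compare to generation 0 (given above):
Generation 1:
......
......
......
.OO...
.O.O..
..O...
......
......
......
......
The grids are IDENTICAL -> still life.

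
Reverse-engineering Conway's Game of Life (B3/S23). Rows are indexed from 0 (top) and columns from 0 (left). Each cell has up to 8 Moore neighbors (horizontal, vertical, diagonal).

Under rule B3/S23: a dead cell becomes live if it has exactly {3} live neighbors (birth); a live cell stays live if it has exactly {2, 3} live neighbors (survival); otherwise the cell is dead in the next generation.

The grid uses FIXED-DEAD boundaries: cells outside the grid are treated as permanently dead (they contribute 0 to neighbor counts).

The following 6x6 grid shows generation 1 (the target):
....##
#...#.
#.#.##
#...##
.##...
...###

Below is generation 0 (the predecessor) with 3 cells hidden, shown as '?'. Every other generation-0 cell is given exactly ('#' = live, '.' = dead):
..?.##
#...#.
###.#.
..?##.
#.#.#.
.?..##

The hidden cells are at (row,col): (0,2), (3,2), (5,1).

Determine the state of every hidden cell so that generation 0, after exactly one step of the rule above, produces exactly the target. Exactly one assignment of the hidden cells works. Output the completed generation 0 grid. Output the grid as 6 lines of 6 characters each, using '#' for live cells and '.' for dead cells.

Answer: ....##
#...#.
###.#.
..###.
#.#.#.
....##

Derivation:
Hidden generation-0 cells (in order): (0,2), (3,2), (5,1).
A hidden cell only influences target cells in its own 3x3 neighborhood. Try each of the 2^3 = 8 assignments, step the completed generation 0 forward once under B3/S23, and compare with the target:
  (0,2)=. (3,2)=. (5,1)=. -> step gives (2,1)='#' but target has '.' -> reject
  (0,2)=. (3,2)=. (5,1)=# -> step gives (2,1)='#' but target has '.' -> reject
  (0,2)=. (3,2)=# (5,1)=. -> step reproduces the target at every cell -> ACCEPT
  (0,2)=. (3,2)=# (5,1)=# -> step gives (4,1)='.' but target has '#' -> reject
  (0,2)=# (3,2)=. (5,1)=. -> step gives (0,3)='#' but target has '.' -> reject
  (0,2)=# (3,2)=. (5,1)=# -> step gives (0,3)='#' but target has '.' -> reject
  (0,2)=# (3,2)=# (5,1)=. -> step gives (0,3)='#' but target has '.' -> reject
  (0,2)=# (3,2)=# (5,1)=# -> step gives (0,3)='#' but target has '.' -> reject
Unique solution: (0,2)=dead, (3,2)=live, (5,1)=dead.
Check: live-neighbor counts of every cell in the completed generation 0:
110222
242434
243633
364633
032644
121322
Applying B3/S23 to generation 0 with these counts gives:
....##
#...#.
#.#.##
#...##
.##...
...###
which matches the target exactly.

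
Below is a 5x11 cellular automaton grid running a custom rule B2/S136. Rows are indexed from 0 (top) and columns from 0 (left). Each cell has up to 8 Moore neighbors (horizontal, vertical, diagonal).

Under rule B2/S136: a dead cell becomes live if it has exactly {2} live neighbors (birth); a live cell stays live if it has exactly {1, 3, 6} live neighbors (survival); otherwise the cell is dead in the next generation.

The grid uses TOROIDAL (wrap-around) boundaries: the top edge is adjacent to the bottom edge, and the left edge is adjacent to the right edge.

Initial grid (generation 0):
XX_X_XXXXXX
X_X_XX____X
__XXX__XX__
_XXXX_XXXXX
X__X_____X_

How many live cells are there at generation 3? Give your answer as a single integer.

Simulating step by step:
Generation 0 (given above): 31 live cells
Generation 1: 9 live cells
___X_XX_X_X
___________
___________
_X_X______X
_________X_
Generation 2: 23 live cells
____XXXXX_X
____XXXX_X_
X_X________
X_X______XX
___X_XXXXX_
Generation 3: 12 live cells
________X__
XX__X______
__X_X__X___
____XX___X_
_XX________
Population at generation 3: 12

Answer: 12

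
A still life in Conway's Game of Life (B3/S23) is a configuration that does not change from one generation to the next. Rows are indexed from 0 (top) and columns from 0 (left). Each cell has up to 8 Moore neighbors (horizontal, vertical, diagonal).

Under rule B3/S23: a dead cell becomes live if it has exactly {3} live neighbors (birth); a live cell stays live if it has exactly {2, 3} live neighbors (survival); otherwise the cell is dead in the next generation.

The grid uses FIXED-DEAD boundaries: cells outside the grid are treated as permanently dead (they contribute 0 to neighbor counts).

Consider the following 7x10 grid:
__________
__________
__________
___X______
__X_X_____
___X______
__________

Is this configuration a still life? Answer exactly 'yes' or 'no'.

Compute generation 1 and compare to generation 0 (given above):
Generation 1:
__________
__________
__________
___X______
__X_X_____
___X______
__________
The grids are IDENTICAL -> still life.

Answer: yes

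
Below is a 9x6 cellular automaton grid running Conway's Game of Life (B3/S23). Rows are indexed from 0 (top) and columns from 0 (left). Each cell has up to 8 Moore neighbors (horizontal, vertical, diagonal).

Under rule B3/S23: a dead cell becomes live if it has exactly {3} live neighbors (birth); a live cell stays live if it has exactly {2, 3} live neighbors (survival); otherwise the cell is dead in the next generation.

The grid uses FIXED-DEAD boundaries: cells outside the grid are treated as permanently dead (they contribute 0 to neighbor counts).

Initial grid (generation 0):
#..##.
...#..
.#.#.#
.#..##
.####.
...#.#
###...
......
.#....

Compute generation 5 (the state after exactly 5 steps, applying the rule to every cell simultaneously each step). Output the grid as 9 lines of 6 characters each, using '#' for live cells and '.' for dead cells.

Answer: ......
..#...
.#....
.#.#..
.#.#..
.#....
...#..
..##..
......

Derivation:
Simulating step by step:
Generation 0 (given above): 20 live cells
Generation 1: 14 live cells
...##.
...#..
...#.#
##...#
.#....
#.....
.##...
#.#...
......
Generation 2: 15 live cells
...##.
..##..
..#...
###.#.
.#....
#.#...
#.#...
..#...
......
Generation 3: 14 live cells
..###.
..#.#.
......
#.##..
...#..
#.#...
..##..
.#....
......
Generation 4: 14 live cells
..#.#.
..#.#.
.##...
..##..
...#..
.##...
..##..
..#...
......
Generation 5: 10 live cells
(generation 5 grid is the final answer)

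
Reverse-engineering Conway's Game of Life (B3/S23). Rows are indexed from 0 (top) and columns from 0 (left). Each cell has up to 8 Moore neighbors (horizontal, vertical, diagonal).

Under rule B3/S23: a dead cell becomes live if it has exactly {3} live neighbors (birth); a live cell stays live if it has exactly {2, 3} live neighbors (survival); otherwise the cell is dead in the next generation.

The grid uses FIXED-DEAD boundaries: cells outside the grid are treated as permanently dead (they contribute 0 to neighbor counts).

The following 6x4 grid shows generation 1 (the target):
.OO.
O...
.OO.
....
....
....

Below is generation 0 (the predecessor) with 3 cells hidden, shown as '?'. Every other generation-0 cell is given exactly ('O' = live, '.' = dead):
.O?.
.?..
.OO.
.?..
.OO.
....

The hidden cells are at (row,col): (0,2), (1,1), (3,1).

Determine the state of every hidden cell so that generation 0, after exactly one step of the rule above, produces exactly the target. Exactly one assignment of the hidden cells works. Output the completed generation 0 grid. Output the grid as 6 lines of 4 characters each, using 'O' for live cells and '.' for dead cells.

Hidden generation-0 cells (in order): (0,2), (1,1), (3,1).
A hidden cell only influences target cells in its own 3x3 neighborhood. Try each of the 2^3 = 8 assignments, step the completed generation 0 forward once under B3/S23, and compare with the target:
  (0,2)=. (1,1)=. (3,1)=. -> step gives (0,1)='.' but target has 'O' -> reject
  (0,2)=. (1,1)=. (3,1)=O -> step gives (0,1)='.' but target has 'O' -> reject
  (0,2)=. (1,1)=O (3,1)=. -> step gives (0,1)='.' but target has 'O' -> reject
  (0,2)=. (1,1)=O (3,1)=O -> step gives (0,1)='.' but target has 'O' -> reject
  (0,2)=O (1,1)=. (3,1)=. -> step gives (0,1)='.' but target has 'O' -> reject
  (0,2)=O (1,1)=. (3,1)=O -> step gives (0,1)='.' but target has 'O' -> reject
  (0,2)=O (1,1)=O (3,1)=. -> step reproduces the target at every cell -> ACCEPT
  (0,2)=O (1,1)=O (3,1)=O -> step gives (2,0)='O' but target has '.' -> reject
Unique solution: (0,2)=live, (1,1)=live, (3,1)=dead.
Check: live-neighbor counts of every cell in the completed generation 0:
2221
3452
2221
2442
1111
1221
Applying B3/S23 to generation 0 with these counts gives:
.OO.
O...
.OO.
....
....
....
which matches the target exactly.

Answer: .OO.
.O..
.OO.
....
.OO.
....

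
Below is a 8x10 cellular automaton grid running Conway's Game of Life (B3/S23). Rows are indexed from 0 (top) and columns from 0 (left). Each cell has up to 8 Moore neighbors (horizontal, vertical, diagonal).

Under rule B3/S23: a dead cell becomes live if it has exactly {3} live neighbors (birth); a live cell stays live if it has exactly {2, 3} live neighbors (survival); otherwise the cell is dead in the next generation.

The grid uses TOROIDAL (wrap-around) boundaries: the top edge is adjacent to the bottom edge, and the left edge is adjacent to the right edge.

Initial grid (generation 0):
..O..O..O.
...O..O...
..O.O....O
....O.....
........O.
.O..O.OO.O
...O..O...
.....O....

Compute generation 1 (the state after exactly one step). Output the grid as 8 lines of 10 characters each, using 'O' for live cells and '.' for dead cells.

Simulating step by step:
Generation 0 (given above): 18 live cells
Generation 1: 23 live cells
(generation 1 grid is the final answer)

Answer: ....OOO...
..OOOO....
....OO....
...O......
.....O.OO.
.....OOOO.
....O.OO..
....OOO...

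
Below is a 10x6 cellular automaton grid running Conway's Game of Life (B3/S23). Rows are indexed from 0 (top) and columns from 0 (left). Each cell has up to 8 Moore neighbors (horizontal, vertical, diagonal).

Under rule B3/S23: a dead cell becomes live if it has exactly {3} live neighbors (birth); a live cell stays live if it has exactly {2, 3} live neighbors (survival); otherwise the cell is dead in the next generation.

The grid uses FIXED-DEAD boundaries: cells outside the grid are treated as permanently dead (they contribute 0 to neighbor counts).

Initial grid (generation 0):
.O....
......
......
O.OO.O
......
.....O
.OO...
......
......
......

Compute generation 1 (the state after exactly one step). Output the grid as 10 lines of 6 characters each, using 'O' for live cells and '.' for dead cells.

Simulating step by step:
Generation 0 (given above): 8 live cells
Generation 1: 1 live cells
(generation 1 grid is the final answer)

Answer: ......
......
......
......
....O.
......
......
......
......
......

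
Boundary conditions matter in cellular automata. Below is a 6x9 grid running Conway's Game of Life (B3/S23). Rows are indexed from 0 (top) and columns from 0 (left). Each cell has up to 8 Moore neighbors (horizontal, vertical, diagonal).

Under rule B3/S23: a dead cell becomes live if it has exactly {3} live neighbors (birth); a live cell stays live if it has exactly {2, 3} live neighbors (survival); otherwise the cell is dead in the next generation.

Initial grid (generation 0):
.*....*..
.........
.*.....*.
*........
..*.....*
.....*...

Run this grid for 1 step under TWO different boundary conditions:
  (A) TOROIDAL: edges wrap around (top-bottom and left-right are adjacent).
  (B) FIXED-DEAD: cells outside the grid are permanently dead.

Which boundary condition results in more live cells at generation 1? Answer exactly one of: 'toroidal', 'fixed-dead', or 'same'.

Answer: toroidal

Derivation:
Under TOROIDAL boundary, generation 1:
.........
.........
.........
**......*
.........
.........
Population = 3

Under FIXED-DEAD boundary, generation 1:
.........
.........
.........
.*.......
.........
.........
Population = 1

Comparison: toroidal=3, fixed-dead=1 -> toroidal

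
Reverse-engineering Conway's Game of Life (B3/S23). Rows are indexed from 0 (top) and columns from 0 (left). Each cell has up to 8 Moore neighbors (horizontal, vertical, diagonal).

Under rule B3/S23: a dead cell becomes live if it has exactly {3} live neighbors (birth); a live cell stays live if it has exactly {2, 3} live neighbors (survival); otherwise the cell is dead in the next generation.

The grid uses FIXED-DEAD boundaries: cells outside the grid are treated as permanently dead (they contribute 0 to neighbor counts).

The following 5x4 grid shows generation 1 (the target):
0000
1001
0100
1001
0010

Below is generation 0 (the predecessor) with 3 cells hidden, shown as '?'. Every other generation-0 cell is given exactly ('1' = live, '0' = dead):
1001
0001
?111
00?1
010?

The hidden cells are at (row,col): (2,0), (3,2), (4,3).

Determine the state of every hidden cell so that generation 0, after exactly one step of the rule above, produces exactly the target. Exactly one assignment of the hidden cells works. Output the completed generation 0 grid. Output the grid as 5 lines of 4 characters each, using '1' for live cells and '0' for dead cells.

Hidden generation-0 cells (in order): (2,0), (3,2), (4,3).
A hidden cell only influences target cells in its own 3x3 neighborhood. Try each of the 2^3 = 8 assignments, step the completed generation 0 forward once under B3/S23, and compare with the target:
  (2,0)=0 (3,2)=0 (4,3)=0 -> step gives (1,0)='0' but target has '1' -> reject
  (2,0)=0 (3,2)=0 (4,3)=1 -> step gives (1,0)='0' but target has '1' -> reject
  (2,0)=0 (3,2)=1 (4,3)=0 -> step gives (1,0)='0' but target has '1' -> reject
  (2,0)=0 (3,2)=1 (4,3)=1 -> step gives (1,0)='0' but target has '1' -> reject
  (2,0)=1 (3,2)=0 (4,3)=0 -> step gives (2,3)='1' but target has '0' -> reject
  (2,0)=1 (3,2)=0 (4,3)=1 -> step gives (2,3)='1' but target has '0' -> reject
  (2,0)=1 (3,2)=1 (4,3)=0 -> step reproduces the target at every cell -> ACCEPT
  (2,0)=1 (3,2)=1 (4,3)=1 -> step gives (3,3)='0' but target has '1' -> reject
Unique solution: (2,0)=live, (3,2)=live, (4,3)=dead.
Check: live-neighbor counts of every cell in the completed generation 0:
0121
3453
1354
3553
1132
Applying B3/S23 to generation 0 with these counts gives:
0000
1001
0100
1001
0010
which matches the target exactly.

Answer: 1001
0001
1111
0011
0100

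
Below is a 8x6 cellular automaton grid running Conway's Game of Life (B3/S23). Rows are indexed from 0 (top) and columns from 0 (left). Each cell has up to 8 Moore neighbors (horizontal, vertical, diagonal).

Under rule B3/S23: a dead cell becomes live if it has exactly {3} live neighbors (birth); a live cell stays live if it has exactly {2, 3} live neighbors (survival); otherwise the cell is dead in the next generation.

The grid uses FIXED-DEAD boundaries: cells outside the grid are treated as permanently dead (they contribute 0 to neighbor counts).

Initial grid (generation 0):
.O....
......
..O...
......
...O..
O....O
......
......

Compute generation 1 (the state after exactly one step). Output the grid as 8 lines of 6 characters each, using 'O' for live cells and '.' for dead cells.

Answer: ......
......
......
......
......
......
......
......

Derivation:
Simulating step by step:
Generation 0 (given above): 5 live cells
Generation 1: 0 live cells
(generation 1 grid is the final answer)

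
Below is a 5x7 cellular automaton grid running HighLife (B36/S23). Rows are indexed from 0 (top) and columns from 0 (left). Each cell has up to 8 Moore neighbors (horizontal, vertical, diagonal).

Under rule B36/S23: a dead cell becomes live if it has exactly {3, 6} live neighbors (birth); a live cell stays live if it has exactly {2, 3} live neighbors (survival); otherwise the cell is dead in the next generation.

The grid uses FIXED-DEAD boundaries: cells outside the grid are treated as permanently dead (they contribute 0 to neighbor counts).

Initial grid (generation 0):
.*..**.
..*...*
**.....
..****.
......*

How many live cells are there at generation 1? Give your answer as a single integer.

Answer: 15

Derivation:
Simulating step by step:
Generation 0 (given above): 12 live cells
Generation 1: 15 live cells
.....*.
*.*..*.
.*..**.
.*****.
...***.
Population at generation 1: 15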